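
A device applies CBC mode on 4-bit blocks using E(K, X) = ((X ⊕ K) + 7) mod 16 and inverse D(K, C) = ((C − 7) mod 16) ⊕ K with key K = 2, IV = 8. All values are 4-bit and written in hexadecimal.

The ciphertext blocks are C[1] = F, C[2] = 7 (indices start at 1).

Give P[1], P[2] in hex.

CBC decryption: P_i = D(K, C_i) ⊕ C_{i−1}, with C_{0} = IV.
P[1]: D(K, F) = A; A ⊕ 8 = 2.
P[2]: D(K, 7) = 2; 2 ⊕ F = D.

P[1] = 2, P[2] = D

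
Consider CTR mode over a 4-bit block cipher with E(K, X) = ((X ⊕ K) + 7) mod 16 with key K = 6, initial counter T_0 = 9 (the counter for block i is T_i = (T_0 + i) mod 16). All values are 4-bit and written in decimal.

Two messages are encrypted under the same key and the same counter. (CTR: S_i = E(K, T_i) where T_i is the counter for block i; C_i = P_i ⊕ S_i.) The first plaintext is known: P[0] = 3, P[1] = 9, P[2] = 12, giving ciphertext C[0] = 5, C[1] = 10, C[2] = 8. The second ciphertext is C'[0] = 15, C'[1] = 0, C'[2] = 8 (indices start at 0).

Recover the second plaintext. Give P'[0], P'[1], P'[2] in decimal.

P'[0] = 9, P'[1] = 3, P'[2] = 12

In CTR with a reused counter, both messages share the same keystream S_i, so C_i ⊕ C'_i = P_i ⊕ P'_i and thus P'_i = P_i ⊕ C_i ⊕ C'_i.
P'[0]: 3 ⊕ 5 ⊕ 15 = 9.
P'[1]: 9 ⊕ 10 ⊕ 0 = 3.
P'[2]: 12 ⊕ 8 ⊕ 8 = 12.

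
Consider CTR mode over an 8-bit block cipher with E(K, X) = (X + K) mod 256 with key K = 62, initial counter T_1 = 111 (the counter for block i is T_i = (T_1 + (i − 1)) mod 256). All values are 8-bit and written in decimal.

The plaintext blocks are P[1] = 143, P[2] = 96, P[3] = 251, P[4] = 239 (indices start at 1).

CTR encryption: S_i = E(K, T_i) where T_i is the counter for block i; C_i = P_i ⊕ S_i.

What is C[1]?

C[1] = 34

C[1]: T = 111, S = E(K, T) = 173; 143 ⊕ 173 = 34.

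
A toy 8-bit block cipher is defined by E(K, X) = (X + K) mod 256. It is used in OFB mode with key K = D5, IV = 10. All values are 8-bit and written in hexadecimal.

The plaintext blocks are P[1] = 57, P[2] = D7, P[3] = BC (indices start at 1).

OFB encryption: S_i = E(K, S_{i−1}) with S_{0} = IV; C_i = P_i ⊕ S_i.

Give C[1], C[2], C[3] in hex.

C[1] = B2, C[2] = 6D, C[3] = 33

C[1]: S = E(K, 10) = E5; 57 ⊕ E5 = B2.
C[2]: S = E(K, E5) = BA; D7 ⊕ BA = 6D.
C[3]: S = E(K, BA) = 8F; BC ⊕ 8F = 33.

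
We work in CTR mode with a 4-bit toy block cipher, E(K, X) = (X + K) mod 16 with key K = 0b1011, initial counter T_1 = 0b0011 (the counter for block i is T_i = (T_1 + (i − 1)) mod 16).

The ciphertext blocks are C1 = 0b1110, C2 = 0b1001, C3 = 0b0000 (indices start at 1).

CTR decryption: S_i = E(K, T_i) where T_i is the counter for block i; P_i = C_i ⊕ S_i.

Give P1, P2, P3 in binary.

P1 = 0b0000, P2 = 0b0110, P3 = 0b0000

P1: T = 0b0011, S = E(K, T) = 0b1110; 0b1110 ⊕ 0b1110 = 0b0000.
P2: T = 0b0100, S = E(K, T) = 0b1111; 0b1001 ⊕ 0b1111 = 0b0110.
P3: T = 0b0101, S = E(K, T) = 0b0000; 0b0000 ⊕ 0b0000 = 0b0000.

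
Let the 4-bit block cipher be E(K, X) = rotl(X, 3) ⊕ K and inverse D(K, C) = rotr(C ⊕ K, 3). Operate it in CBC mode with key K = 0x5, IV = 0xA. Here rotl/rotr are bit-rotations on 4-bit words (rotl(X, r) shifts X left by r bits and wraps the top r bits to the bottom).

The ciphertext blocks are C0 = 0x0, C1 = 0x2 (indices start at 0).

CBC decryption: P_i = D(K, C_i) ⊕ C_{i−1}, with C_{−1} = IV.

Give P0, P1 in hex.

P0 = 0x0, P1 = 0xE

P0: D(K, 0x0) = 0xA; 0xA ⊕ 0xA = 0x0.
P1: D(K, 0x2) = 0xE; 0xE ⊕ 0x0 = 0xE.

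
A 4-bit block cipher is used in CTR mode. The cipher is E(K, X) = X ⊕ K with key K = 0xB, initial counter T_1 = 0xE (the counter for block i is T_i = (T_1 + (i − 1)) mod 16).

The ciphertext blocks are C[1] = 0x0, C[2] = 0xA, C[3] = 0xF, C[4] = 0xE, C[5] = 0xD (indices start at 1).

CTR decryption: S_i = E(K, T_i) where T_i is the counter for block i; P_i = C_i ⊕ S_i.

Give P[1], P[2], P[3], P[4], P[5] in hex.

P[1]: T = 0xE, S = E(K, T) = 0x5; 0x0 ⊕ 0x5 = 0x5.
P[2]: T = 0xF, S = E(K, T) = 0x4; 0xA ⊕ 0x4 = 0xE.
P[3]: T = 0x0, S = E(K, T) = 0xB; 0xF ⊕ 0xB = 0x4.
P[4]: T = 0x1, S = E(K, T) = 0xA; 0xE ⊕ 0xA = 0x4.
P[5]: T = 0x2, S = E(K, T) = 0x9; 0xD ⊕ 0x9 = 0x4.

P[1] = 0x5, P[2] = 0xE, P[3] = 0x4, P[4] = 0x4, P[5] = 0x4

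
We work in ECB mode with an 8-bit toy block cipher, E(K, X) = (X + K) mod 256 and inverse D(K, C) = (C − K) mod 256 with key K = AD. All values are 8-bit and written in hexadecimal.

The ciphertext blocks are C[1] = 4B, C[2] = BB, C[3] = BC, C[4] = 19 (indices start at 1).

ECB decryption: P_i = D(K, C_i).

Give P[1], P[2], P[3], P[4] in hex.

P[1]: D(K, 4B) = 9E.
P[2]: D(K, BB) = 0E.
P[3]: D(K, BC) = 0F.
P[4]: D(K, 19) = 6C.

P[1] = 9E, P[2] = 0E, P[3] = 0F, P[4] = 6C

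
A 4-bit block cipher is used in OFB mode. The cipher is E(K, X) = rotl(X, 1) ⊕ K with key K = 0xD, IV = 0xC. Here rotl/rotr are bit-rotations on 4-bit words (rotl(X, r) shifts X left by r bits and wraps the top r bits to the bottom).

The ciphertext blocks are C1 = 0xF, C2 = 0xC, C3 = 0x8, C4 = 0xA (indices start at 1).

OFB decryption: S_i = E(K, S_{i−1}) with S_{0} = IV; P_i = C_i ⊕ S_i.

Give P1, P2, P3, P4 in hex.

P1 = 0xB, P2 = 0x9, P3 = 0xF, P4 = 0x9

P1: S = E(K, 0xC) = 0x4; 0xF ⊕ 0x4 = 0xB.
P2: S = E(K, 0x4) = 0x5; 0xC ⊕ 0x5 = 0x9.
P3: S = E(K, 0x5) = 0x7; 0x8 ⊕ 0x7 = 0xF.
P4: S = E(K, 0x7) = 0x3; 0xA ⊕ 0x3 = 0x9.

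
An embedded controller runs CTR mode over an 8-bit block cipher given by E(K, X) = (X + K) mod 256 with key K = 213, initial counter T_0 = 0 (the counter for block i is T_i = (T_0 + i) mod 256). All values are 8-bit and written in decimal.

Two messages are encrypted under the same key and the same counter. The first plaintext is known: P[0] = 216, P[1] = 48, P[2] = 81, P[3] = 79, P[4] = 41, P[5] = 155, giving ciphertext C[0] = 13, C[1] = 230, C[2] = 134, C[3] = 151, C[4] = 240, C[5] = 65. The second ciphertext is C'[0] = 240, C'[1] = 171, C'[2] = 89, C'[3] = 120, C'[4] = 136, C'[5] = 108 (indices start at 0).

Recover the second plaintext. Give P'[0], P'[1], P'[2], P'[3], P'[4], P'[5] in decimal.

P'[0] = 37, P'[1] = 125, P'[2] = 142, P'[3] = 160, P'[4] = 81, P'[5] = 182

In CTR with a reused counter, both messages share the same keystream S_i, so C_i ⊕ C'_i = P_i ⊕ P'_i and thus P'_i = P_i ⊕ C_i ⊕ C'_i.
P'[0]: 216 ⊕ 13 ⊕ 240 = 37.
P'[1]: 48 ⊕ 230 ⊕ 171 = 125.
P'[2]: 81 ⊕ 134 ⊕ 89 = 142.
P'[3]: 79 ⊕ 151 ⊕ 120 = 160.
P'[4]: 41 ⊕ 240 ⊕ 136 = 81.
P'[5]: 155 ⊕ 65 ⊕ 108 = 182.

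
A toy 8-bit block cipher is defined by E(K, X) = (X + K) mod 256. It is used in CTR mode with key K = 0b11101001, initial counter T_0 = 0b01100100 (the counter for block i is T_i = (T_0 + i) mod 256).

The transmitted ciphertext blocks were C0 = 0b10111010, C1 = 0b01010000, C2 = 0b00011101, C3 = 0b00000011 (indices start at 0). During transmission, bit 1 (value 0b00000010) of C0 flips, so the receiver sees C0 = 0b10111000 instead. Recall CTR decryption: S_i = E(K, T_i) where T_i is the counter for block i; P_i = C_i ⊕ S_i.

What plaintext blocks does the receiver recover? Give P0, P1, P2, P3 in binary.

P0 = 0b11110101, P1 = 0b00011110, P2 = 0b01010010, P3 = 0b01010011

Only C0 changed, to 0b10111000. In CTR, a change in C_i flips the same bit in P_i only; the keystream is unaffected. Decrypting the received ciphertext:
P0: T = 0b01100100, S = E(K, T) = 0b01001101; 0b10111000 ⊕ 0b01001101 = 0b11110101.
P1: T = 0b01100101, S = E(K, T) = 0b01001110; 0b01010000 ⊕ 0b01001110 = 0b00011110.
P2: T = 0b01100110, S = E(K, T) = 0b01001111; 0b00011101 ⊕ 0b01001111 = 0b01010010.
P3: T = 0b01100111, S = E(K, T) = 0b01010000; 0b00000011 ⊕ 0b01010000 = 0b01010011.
Blocks that differ from the original plaintext: P0.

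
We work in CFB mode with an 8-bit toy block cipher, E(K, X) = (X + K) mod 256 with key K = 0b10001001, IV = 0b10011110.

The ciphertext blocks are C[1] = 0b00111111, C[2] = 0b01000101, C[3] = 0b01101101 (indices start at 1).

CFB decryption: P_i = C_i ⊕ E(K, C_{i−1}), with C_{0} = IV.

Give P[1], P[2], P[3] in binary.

P[1]: E(K, 0b10011110) = 0b00100111; 0b00111111 ⊕ 0b00100111 = 0b00011000.
P[2]: E(K, 0b00111111) = 0b11001000; 0b01000101 ⊕ 0b11001000 = 0b10001101.
P[3]: E(K, 0b01000101) = 0b11001110; 0b01101101 ⊕ 0b11001110 = 0b10100011.

P[1] = 0b00011000, P[2] = 0b10001101, P[3] = 0b10100011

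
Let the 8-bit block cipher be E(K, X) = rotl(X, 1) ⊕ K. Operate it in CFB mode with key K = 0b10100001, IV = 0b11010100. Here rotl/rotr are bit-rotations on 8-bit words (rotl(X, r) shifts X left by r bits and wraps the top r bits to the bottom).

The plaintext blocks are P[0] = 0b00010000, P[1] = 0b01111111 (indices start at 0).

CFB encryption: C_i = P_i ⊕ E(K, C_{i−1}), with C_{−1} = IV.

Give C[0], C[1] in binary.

C[0] = 0b00011000, C[1] = 0b11101110

C[0]: E(K, 0b11010100) = 0b00001000; 0b00010000 ⊕ 0b00001000 = 0b00011000.
C[1]: E(K, 0b00011000) = 0b10010001; 0b01111111 ⊕ 0b10010001 = 0b11101110.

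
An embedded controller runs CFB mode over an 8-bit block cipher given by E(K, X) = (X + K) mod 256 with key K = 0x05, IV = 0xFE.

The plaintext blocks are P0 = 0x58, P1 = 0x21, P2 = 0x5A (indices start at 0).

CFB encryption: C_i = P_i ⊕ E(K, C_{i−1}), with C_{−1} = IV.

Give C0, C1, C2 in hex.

C0 = 0x5B, C1 = 0x41, C2 = 0x1C

C0: E(K, 0xFE) = 0x03; 0x58 ⊕ 0x03 = 0x5B.
C1: E(K, 0x5B) = 0x60; 0x21 ⊕ 0x60 = 0x41.
C2: E(K, 0x41) = 0x46; 0x5A ⊕ 0x46 = 0x1C.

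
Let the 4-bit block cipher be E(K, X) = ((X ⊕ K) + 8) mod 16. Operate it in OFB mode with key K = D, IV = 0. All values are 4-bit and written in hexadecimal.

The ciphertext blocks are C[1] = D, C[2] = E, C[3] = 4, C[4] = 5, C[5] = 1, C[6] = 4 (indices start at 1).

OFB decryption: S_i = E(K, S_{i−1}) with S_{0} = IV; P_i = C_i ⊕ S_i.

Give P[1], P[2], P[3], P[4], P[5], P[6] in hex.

P[1] = 8, P[2] = E, P[3] = 1, P[4] = 5, P[5] = 4, P[6] = 4

P[1]: S = E(K, 0) = 5; D ⊕ 5 = 8.
P[2]: S = E(K, 5) = 0; E ⊕ 0 = E.
P[3]: S = E(K, 0) = 5; 4 ⊕ 5 = 1.
P[4]: S = E(K, 5) = 0; 5 ⊕ 0 = 5.
P[5]: S = E(K, 0) = 5; 1 ⊕ 5 = 4.
P[6]: S = E(K, 5) = 0; 4 ⊕ 0 = 4.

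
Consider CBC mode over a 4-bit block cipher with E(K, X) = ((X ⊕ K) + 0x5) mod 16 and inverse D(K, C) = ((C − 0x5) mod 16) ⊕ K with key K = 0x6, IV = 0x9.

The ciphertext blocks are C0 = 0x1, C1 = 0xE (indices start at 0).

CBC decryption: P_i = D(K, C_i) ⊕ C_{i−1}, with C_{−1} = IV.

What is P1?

P1: D(K, 0xE) = 0xF; 0xF ⊕ 0x1 = 0xE.

P1 = 0xE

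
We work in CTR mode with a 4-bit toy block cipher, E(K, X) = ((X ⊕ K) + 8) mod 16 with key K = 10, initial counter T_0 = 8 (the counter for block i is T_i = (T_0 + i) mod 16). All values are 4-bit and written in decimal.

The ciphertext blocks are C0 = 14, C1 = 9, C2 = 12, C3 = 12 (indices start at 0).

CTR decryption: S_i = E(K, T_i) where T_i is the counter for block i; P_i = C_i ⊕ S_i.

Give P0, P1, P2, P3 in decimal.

P0 = 4, P1 = 2, P2 = 4, P3 = 5

P0: T = 8, S = E(K, T) = 10; 14 ⊕ 10 = 4.
P1: T = 9, S = E(K, T) = 11; 9 ⊕ 11 = 2.
P2: T = 10, S = E(K, T) = 8; 12 ⊕ 8 = 4.
P3: T = 11, S = E(K, T) = 9; 12 ⊕ 9 = 5.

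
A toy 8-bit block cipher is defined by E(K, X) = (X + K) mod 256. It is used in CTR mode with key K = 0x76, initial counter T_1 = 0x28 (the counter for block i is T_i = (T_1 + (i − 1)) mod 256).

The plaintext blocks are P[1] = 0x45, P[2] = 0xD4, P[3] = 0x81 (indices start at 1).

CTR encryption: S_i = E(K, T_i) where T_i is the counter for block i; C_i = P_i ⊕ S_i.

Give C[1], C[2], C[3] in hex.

C[1] = 0xDB, C[2] = 0x4B, C[3] = 0x21

C[1]: T = 0x28, S = E(K, T) = 0x9E; 0x45 ⊕ 0x9E = 0xDB.
C[2]: T = 0x29, S = E(K, T) = 0x9F; 0xD4 ⊕ 0x9F = 0x4B.
C[3]: T = 0x2A, S = E(K, T) = 0xA0; 0x81 ⊕ 0xA0 = 0x21.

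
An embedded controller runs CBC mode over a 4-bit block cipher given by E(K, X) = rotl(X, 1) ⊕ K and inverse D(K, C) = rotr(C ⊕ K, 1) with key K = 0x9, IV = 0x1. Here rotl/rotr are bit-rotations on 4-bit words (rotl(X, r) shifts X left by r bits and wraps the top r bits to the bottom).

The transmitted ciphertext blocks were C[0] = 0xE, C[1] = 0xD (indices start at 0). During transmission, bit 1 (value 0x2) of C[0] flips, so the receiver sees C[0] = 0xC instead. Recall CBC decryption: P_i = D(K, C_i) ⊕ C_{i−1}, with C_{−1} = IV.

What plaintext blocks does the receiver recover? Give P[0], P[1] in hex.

Only C[0] changed, to 0xC. In CBC, a change in C_i garbles P_i and flips the same bit in P_{i+1}. Decrypting the received ciphertext:
P[0]: D(K, 0xC) = 0xA; 0xA ⊕ 0x1 = 0xB.
P[1]: D(K, 0xD) = 0x2; 0x2 ⊕ 0xC = 0xE.
Blocks that differ from the original plaintext: P[0], P[1].

P[0] = 0xB, P[1] = 0xE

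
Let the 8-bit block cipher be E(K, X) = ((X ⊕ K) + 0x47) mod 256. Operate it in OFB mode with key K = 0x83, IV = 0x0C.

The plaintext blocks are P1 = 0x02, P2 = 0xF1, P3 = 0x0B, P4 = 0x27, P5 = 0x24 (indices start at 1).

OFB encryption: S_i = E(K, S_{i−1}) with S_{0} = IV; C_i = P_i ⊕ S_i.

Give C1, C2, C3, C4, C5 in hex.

C1 = 0xD4, C2 = 0x6D, C3 = 0x6D, C4 = 0x0B, C5 = 0xD2

C1: S = E(K, 0x0C) = 0xD6; 0x02 ⊕ 0xD6 = 0xD4.
C2: S = E(K, 0xD6) = 0x9C; 0xF1 ⊕ 0x9C = 0x6D.
C3: S = E(K, 0x9C) = 0x66; 0x0B ⊕ 0x66 = 0x6D.
C4: S = E(K, 0x66) = 0x2C; 0x27 ⊕ 0x2C = 0x0B.
C5: S = E(K, 0x2C) = 0xF6; 0x24 ⊕ 0xF6 = 0xD2.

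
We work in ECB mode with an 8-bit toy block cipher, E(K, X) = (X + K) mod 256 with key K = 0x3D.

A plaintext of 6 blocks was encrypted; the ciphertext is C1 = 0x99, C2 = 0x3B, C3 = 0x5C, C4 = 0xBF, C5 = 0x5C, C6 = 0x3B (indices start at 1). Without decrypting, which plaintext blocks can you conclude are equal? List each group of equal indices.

P2 = P6; P3 = P5

ECB encrypts each block independently with the same key, so equal ciphertext blocks imply equal plaintext blocks.
C2 = C6 = 0x3B, so P2 = P6.
C3 = C5 = 0x5C, so P3 = P5.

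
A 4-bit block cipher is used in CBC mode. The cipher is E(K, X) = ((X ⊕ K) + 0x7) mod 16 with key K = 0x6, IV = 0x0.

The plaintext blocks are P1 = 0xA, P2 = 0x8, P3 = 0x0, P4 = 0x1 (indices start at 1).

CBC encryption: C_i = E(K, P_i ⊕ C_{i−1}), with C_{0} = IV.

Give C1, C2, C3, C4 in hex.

C1: P1 ⊕ 0x0 = 0xA; E(K, 0xA) = 0x3.
C2: P2 ⊕ 0x3 = 0xB; E(K, 0xB) = 0x4.
C3: P3 ⊕ 0x4 = 0x4; E(K, 0x4) = 0x9.
C4: P4 ⊕ 0x9 = 0x8; E(K, 0x8) = 0x5.

C1 = 0x3, C2 = 0x4, C3 = 0x9, C4 = 0x5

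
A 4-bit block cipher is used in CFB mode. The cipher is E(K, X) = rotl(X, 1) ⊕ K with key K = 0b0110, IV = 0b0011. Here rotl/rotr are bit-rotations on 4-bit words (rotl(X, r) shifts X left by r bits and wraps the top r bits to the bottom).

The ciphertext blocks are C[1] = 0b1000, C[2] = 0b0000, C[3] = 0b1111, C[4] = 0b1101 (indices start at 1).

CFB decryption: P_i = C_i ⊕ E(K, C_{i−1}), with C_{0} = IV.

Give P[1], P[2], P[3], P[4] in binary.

P[1] = 0b1000, P[2] = 0b0111, P[3] = 0b1001, P[4] = 0b0100

P[1]: E(K, 0b0011) = 0b0000; 0b1000 ⊕ 0b0000 = 0b1000.
P[2]: E(K, 0b1000) = 0b0111; 0b0000 ⊕ 0b0111 = 0b0111.
P[3]: E(K, 0b0000) = 0b0110; 0b1111 ⊕ 0b0110 = 0b1001.
P[4]: E(K, 0b1111) = 0b1001; 0b1101 ⊕ 0b1001 = 0b0100.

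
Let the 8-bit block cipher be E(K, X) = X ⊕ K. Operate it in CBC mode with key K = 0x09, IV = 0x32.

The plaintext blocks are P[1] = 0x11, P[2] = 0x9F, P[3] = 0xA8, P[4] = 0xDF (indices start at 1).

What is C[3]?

CBC encryption: C_i = E(K, P_i ⊕ C_{i−1}), with C_{0} = IV.
C[1]: P[1] ⊕ 0x32 = 0x23; E(K, 0x23) = 0x2A.
C[2]: P[2] ⊕ 0x2A = 0xB5; E(K, 0xB5) = 0xBC.
C[3]: P[3] ⊕ 0xBC = 0x14; E(K, 0x14) = 0x1D.

C[3] = 0x1D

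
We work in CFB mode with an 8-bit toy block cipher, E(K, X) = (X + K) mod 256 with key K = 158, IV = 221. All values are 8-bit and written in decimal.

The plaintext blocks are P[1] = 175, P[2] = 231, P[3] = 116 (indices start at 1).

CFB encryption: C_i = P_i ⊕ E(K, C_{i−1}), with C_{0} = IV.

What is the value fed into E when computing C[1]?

C[1]: E(K, 221) = 123; 175 ⊕ 123 = 212.
So the input to E for block [1] is 221.

221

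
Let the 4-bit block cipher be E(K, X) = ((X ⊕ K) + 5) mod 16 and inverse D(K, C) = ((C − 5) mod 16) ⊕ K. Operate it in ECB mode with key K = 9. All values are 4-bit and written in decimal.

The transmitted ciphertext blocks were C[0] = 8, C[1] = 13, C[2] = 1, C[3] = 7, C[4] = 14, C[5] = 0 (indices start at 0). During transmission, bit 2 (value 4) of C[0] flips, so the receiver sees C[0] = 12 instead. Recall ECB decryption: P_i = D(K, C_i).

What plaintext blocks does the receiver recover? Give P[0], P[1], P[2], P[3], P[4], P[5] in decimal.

Only C[0] changed, to 12. In ECB, a change in C_i affects only P_i. Decrypting the received ciphertext:
P[0]: D(K, 12) = 14.
P[1]: D(K, 13) = 1.
P[2]: D(K, 1) = 5.
P[3]: D(K, 7) = 11.
P[4]: D(K, 14) = 0.
P[5]: D(K, 0) = 2.
Blocks that differ from the original plaintext: P[0].

P[0] = 14, P[1] = 1, P[2] = 5, P[3] = 11, P[4] = 0, P[5] = 2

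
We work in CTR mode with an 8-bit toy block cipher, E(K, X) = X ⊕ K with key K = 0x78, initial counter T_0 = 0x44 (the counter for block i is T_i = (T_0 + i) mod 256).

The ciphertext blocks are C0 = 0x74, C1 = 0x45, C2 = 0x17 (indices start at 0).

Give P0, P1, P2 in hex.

CTR decryption: S_i = E(K, T_i) where T_i is the counter for block i; P_i = C_i ⊕ S_i.
P0: T = 0x44, S = E(K, T) = 0x3C; 0x74 ⊕ 0x3C = 0x48.
P1: T = 0x45, S = E(K, T) = 0x3D; 0x45 ⊕ 0x3D = 0x78.
P2: T = 0x46, S = E(K, T) = 0x3E; 0x17 ⊕ 0x3E = 0x29.

P0 = 0x48, P1 = 0x78, P2 = 0x29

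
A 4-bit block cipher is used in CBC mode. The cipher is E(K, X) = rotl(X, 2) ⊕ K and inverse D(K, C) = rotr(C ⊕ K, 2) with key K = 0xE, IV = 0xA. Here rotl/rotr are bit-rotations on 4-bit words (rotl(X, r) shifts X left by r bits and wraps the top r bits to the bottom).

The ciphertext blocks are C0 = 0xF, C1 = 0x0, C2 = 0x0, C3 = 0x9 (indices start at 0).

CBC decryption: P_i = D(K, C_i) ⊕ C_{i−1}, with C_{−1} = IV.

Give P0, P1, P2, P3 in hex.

P0: D(K, 0xF) = 0x4; 0x4 ⊕ 0xA = 0xE.
P1: D(K, 0x0) = 0xB; 0xB ⊕ 0xF = 0x4.
P2: D(K, 0x0) = 0xB; 0xB ⊕ 0x0 = 0xB.
P3: D(K, 0x9) = 0xD; 0xD ⊕ 0x0 = 0xD.

P0 = 0xE, P1 = 0x4, P2 = 0xB, P3 = 0xD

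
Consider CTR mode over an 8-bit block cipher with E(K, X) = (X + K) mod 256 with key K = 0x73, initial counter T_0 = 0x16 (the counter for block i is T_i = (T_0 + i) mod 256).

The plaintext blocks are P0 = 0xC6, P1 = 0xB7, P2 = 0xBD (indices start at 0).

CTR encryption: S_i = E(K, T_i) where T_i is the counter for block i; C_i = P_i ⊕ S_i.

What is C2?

C0: T = 0x16, S = E(K, T) = 0x89; 0xC6 ⊕ 0x89 = 0x4F.
C1: T = 0x17, S = E(K, T) = 0x8A; 0xB7 ⊕ 0x8A = 0x3D.
C2: T = 0x18, S = E(K, T) = 0x8B; 0xBD ⊕ 0x8B = 0x36.

C2 = 0x36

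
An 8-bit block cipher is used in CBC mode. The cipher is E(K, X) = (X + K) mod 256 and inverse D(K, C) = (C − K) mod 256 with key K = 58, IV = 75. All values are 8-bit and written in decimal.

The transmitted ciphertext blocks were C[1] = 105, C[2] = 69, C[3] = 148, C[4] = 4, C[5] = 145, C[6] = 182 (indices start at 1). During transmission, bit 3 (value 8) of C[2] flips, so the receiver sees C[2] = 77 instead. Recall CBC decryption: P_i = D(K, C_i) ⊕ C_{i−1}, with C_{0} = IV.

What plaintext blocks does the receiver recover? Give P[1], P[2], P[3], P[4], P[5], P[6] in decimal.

Only C[2] changed, to 77. In CBC, a change in C_i garbles P_i and flips the same bit in P_{i+1}. Decrypting the received ciphertext:
P[1]: D(K, 105) = 47; 47 ⊕ 75 = 100.
P[2]: D(K, 77) = 19; 19 ⊕ 105 = 122.
P[3]: D(K, 148) = 90; 90 ⊕ 77 = 23.
P[4]: D(K, 4) = 202; 202 ⊕ 148 = 94.
P[5]: D(K, 145) = 87; 87 ⊕ 4 = 83.
P[6]: D(K, 182) = 124; 124 ⊕ 145 = 237.
Blocks that differ from the original plaintext: P[2], P[3].

P[1] = 100, P[2] = 122, P[3] = 23, P[4] = 94, P[5] = 83, P[6] = 237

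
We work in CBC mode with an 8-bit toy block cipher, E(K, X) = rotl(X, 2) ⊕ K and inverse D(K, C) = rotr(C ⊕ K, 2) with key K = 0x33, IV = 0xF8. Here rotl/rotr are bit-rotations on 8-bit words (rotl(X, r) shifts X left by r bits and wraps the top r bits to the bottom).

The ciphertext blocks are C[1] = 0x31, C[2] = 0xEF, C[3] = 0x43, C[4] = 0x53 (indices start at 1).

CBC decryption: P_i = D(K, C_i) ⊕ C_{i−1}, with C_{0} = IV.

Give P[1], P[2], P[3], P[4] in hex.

P[1] = 0x78, P[2] = 0x06, P[3] = 0xF3, P[4] = 0x5B

P[1]: D(K, 0x31) = 0x80; 0x80 ⊕ 0xF8 = 0x78.
P[2]: D(K, 0xEF) = 0x37; 0x37 ⊕ 0x31 = 0x06.
P[3]: D(K, 0x43) = 0x1C; 0x1C ⊕ 0xEF = 0xF3.
P[4]: D(K, 0x53) = 0x18; 0x18 ⊕ 0x43 = 0x5B.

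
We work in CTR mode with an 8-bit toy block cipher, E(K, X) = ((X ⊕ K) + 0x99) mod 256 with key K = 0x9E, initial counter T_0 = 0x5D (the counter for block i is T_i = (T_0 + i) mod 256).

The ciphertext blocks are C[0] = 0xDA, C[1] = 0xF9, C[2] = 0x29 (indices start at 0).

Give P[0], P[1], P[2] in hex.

P[0] = 0x86, P[1] = 0xA0, P[2] = 0x73

CTR decryption: S_i = E(K, T_i) where T_i is the counter for block i; P_i = C_i ⊕ S_i.
P[0]: T = 0x5D, S = E(K, T) = 0x5C; 0xDA ⊕ 0x5C = 0x86.
P[1]: T = 0x5E, S = E(K, T) = 0x59; 0xF9 ⊕ 0x59 = 0xA0.
P[2]: T = 0x5F, S = E(K, T) = 0x5A; 0x29 ⊕ 0x5A = 0x73.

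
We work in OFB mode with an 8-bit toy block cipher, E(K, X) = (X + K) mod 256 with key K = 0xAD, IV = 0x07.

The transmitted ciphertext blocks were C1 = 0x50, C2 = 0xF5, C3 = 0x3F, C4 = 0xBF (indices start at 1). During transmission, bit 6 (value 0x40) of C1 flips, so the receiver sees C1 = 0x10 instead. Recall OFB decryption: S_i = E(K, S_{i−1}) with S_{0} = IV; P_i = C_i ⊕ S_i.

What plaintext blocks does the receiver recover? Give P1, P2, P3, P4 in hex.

Only C1 changed, to 0x10. In OFB, a change in C_i flips the same bit in P_i only; the keystream is unaffected. Decrypting the received ciphertext:
P1: S = E(K, 0x07) = 0xB4; 0x10 ⊕ 0xB4 = 0xA4.
P2: S = E(K, 0xB4) = 0x61; 0xF5 ⊕ 0x61 = 0x94.
P3: S = E(K, 0x61) = 0x0E; 0x3F ⊕ 0x0E = 0x31.
P4: S = E(K, 0x0E) = 0xBB; 0xBF ⊕ 0xBB = 0x04.
Blocks that differ from the original plaintext: P1.

P1 = 0xA4, P2 = 0x94, P3 = 0x31, P4 = 0x04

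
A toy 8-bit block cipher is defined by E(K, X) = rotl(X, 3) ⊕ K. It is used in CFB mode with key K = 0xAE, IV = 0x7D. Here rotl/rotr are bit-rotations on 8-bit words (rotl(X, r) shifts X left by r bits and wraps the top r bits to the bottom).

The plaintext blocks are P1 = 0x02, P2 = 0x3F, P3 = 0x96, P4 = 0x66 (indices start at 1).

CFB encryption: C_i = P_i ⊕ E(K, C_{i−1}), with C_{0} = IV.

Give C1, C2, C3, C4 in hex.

C1 = 0x47, C2 = 0xAB, C3 = 0x65, C4 = 0xE3

C1: E(K, 0x7D) = 0x45; 0x02 ⊕ 0x45 = 0x47.
C2: E(K, 0x47) = 0x94; 0x3F ⊕ 0x94 = 0xAB.
C3: E(K, 0xAB) = 0xF3; 0x96 ⊕ 0xF3 = 0x65.
C4: E(K, 0x65) = 0x85; 0x66 ⊕ 0x85 = 0xE3.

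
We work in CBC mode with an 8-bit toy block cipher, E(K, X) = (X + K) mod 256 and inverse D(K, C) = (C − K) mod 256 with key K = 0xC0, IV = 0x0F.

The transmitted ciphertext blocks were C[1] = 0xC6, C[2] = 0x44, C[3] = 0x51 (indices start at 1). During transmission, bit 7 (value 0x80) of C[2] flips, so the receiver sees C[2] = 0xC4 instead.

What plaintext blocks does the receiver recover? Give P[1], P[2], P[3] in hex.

CBC decryption: P_i = D(K, C_i) ⊕ C_{i−1}, with C_{0} = IV.
Only C[2] changed, to 0xC4. In CBC, a change in C_i garbles P_i and flips the same bit in P_{i+1}. Decrypting the received ciphertext:
P[1]: D(K, 0xC6) = 0x06; 0x06 ⊕ 0x0F = 0x09.
P[2]: D(K, 0xC4) = 0x04; 0x04 ⊕ 0xC6 = 0xC2.
P[3]: D(K, 0x51) = 0x91; 0x91 ⊕ 0xC4 = 0x55.
Blocks that differ from the original plaintext: P[2], P[3].

P[1] = 0x09, P[2] = 0xC2, P[3] = 0x55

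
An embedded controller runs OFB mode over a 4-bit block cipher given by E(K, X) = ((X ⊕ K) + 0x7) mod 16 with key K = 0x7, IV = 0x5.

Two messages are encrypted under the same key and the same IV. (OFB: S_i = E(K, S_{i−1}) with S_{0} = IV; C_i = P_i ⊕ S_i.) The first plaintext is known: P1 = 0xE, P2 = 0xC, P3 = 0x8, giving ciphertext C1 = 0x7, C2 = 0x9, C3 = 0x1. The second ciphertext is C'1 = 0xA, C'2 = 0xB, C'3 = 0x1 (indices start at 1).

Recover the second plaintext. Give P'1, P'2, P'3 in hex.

In OFB with a reused IV, both messages share the same keystream S_i, so C_i ⊕ C'_i = P_i ⊕ P'_i and thus P'_i = P_i ⊕ C_i ⊕ C'_i.
P'1: 0xE ⊕ 0x7 ⊕ 0xA = 0x3.
P'2: 0xC ⊕ 0x9 ⊕ 0xB = 0xE.
P'3: 0x8 ⊕ 0x1 ⊕ 0x1 = 0x8.

P'1 = 0x3, P'2 = 0xE, P'3 = 0x8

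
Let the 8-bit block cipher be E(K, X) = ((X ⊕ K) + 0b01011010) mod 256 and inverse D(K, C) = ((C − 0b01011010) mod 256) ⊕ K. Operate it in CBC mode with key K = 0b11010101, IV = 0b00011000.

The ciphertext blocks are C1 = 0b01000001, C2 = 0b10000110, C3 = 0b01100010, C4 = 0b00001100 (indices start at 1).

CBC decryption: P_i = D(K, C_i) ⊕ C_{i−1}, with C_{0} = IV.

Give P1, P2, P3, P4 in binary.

P1: D(K, 0b01000001) = 0b00110010; 0b00110010 ⊕ 0b00011000 = 0b00101010.
P2: D(K, 0b10000110) = 0b11111001; 0b11111001 ⊕ 0b01000001 = 0b10111000.
P3: D(K, 0b01100010) = 0b11011101; 0b11011101 ⊕ 0b10000110 = 0b01011011.
P4: D(K, 0b00001100) = 0b01100111; 0b01100111 ⊕ 0b01100010 = 0b00000101.

P1 = 0b00101010, P2 = 0b10111000, P3 = 0b01011011, P4 = 0b00000101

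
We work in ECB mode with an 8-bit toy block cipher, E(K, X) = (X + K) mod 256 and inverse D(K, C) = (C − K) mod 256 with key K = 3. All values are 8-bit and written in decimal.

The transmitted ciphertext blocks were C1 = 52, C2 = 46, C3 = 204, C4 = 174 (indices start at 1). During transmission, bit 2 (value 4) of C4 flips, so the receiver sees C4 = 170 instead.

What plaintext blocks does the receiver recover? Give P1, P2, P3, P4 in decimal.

ECB decryption: P_i = D(K, C_i).
Only C4 changed, to 170. In ECB, a change in C_i affects only P_i. Decrypting the received ciphertext:
P1: D(K, 52) = 49.
P2: D(K, 46) = 43.
P3: D(K, 204) = 201.
P4: D(K, 170) = 167.
Blocks that differ from the original plaintext: P4.

P1 = 49, P2 = 43, P3 = 201, P4 = 167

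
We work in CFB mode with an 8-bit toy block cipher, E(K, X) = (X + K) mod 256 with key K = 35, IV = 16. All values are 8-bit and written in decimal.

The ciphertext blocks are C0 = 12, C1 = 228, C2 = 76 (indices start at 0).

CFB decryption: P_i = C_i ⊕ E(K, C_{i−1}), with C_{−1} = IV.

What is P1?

P1 = 203

P1: E(K, 12) = 47; 228 ⊕ 47 = 203.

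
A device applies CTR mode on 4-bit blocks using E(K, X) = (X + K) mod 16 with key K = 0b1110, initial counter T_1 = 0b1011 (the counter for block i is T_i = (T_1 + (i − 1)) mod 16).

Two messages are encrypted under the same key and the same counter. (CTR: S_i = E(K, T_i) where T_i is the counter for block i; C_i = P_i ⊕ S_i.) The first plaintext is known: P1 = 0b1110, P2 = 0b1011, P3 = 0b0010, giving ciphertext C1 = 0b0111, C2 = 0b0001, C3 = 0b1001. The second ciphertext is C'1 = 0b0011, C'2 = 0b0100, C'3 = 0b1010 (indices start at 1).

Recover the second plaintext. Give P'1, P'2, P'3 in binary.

P'1 = 0b1010, P'2 = 0b1110, P'3 = 0b0001

In CTR with a reused counter, both messages share the same keystream S_i, so C_i ⊕ C'_i = P_i ⊕ P'_i and thus P'_i = P_i ⊕ C_i ⊕ C'_i.
P'1: 0b1110 ⊕ 0b0111 ⊕ 0b0011 = 0b1010.
P'2: 0b1011 ⊕ 0b0001 ⊕ 0b0100 = 0b1110.
P'3: 0b0010 ⊕ 0b1001 ⊕ 0b1010 = 0b0001.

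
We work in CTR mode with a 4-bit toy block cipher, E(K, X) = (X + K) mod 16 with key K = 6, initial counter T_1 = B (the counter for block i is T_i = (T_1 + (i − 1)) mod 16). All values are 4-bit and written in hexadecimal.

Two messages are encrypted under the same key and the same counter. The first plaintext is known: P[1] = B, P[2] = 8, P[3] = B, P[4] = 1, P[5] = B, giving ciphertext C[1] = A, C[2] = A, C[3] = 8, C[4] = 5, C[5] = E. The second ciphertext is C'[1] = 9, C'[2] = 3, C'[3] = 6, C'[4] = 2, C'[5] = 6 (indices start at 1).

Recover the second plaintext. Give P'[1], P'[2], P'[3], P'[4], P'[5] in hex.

In CTR with a reused counter, both messages share the same keystream S_i, so C_i ⊕ C'_i = P_i ⊕ P'_i and thus P'_i = P_i ⊕ C_i ⊕ C'_i.
P'[1]: B ⊕ A ⊕ 9 = 8.
P'[2]: 8 ⊕ A ⊕ 3 = 1.
P'[3]: B ⊕ 8 ⊕ 6 = 5.
P'[4]: 1 ⊕ 5 ⊕ 2 = 6.
P'[5]: B ⊕ E ⊕ 6 = 3.

P'[1] = 8, P'[2] = 1, P'[3] = 5, P'[4] = 6, P'[5] = 3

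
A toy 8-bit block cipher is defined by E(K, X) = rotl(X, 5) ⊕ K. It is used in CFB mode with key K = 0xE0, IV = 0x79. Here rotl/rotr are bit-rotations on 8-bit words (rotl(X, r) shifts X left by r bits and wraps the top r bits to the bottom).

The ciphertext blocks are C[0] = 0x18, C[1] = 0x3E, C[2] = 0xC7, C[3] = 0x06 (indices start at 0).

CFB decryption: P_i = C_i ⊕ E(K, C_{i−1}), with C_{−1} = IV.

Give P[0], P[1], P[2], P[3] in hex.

P[0]: E(K, 0x79) = 0xCF; 0x18 ⊕ 0xCF = 0xD7.
P[1]: E(K, 0x18) = 0xE3; 0x3E ⊕ 0xE3 = 0xDD.
P[2]: E(K, 0x3E) = 0x27; 0xC7 ⊕ 0x27 = 0xE0.
P[3]: E(K, 0xC7) = 0x18; 0x06 ⊕ 0x18 = 0x1E.

P[0] = 0xD7, P[1] = 0xDD, P[2] = 0xE0, P[3] = 0x1E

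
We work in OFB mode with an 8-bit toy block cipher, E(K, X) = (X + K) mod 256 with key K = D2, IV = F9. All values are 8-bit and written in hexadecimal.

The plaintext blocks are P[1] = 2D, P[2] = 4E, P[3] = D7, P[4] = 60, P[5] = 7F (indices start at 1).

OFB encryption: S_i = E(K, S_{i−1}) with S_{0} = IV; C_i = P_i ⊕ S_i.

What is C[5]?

C[1]: S = E(K, F9) = CB; 2D ⊕ CB = E6.
C[2]: S = E(K, CB) = 9D; 4E ⊕ 9D = D3.
C[3]: S = E(K, 9D) = 6F; D7 ⊕ 6F = B8.
C[4]: S = E(K, 6F) = 41; 60 ⊕ 41 = 21.
C[5]: S = E(K, 41) = 13; 7F ⊕ 13 = 6C.

C[5] = 6C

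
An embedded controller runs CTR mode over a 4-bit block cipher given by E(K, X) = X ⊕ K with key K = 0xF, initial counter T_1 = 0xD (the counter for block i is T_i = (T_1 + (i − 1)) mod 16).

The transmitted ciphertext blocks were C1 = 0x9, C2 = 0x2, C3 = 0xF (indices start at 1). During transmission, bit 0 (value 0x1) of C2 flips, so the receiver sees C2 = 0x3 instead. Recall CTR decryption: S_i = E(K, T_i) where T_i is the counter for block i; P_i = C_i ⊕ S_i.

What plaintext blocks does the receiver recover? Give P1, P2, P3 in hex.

P1 = 0xB, P2 = 0x2, P3 = 0xF

Only C2 changed, to 0x3. In CTR, a change in C_i flips the same bit in P_i only; the keystream is unaffected. Decrypting the received ciphertext:
P1: T = 0xD, S = E(K, T) = 0x2; 0x9 ⊕ 0x2 = 0xB.
P2: T = 0xE, S = E(K, T) = 0x1; 0x3 ⊕ 0x1 = 0x2.
P3: T = 0xF, S = E(K, T) = 0x0; 0xF ⊕ 0x0 = 0xF.
Blocks that differ from the original plaintext: P2.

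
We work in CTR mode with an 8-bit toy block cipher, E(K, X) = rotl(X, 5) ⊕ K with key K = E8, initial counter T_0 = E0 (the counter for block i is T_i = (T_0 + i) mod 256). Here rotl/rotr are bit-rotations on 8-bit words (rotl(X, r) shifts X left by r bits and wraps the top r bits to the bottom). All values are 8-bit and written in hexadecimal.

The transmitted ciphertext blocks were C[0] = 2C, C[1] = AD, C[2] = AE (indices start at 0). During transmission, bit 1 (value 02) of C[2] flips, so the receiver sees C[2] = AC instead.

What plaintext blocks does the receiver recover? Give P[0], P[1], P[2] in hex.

CTR decryption: S_i = E(K, T_i) where T_i is the counter for block i; P_i = C_i ⊕ S_i.
Only C[2] changed, to AC. In CTR, a change in C_i flips the same bit in P_i only; the keystream is unaffected. Decrypting the received ciphertext:
P[0]: T = E0, S = E(K, T) = F4; 2C ⊕ F4 = D8.
P[1]: T = E1, S = E(K, T) = D4; AD ⊕ D4 = 79.
P[2]: T = E2, S = E(K, T) = B4; AC ⊕ B4 = 18.
Blocks that differ from the original plaintext: P[2].

P[0] = D8, P[1] = 79, P[2] = 18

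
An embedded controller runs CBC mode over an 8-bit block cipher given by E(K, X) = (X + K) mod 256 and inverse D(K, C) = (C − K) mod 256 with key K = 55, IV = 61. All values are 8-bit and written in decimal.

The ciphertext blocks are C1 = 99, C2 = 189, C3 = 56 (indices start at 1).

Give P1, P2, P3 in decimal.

CBC decryption: P_i = D(K, C_i) ⊕ C_{i−1}, with C_{0} = IV.
P1: D(K, 99) = 44; 44 ⊕ 61 = 17.
P2: D(K, 189) = 134; 134 ⊕ 99 = 229.
P3: D(K, 56) = 1; 1 ⊕ 189 = 188.

P1 = 17, P2 = 229, P3 = 188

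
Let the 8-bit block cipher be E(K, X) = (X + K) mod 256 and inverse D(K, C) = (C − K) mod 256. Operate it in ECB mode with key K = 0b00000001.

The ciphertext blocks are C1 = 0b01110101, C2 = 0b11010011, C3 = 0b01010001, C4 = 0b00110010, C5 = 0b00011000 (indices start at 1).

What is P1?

ECB decryption: P_i = D(K, C_i).
P1: D(K, 0b01110101) = 0b01110100.

P1 = 0b01110100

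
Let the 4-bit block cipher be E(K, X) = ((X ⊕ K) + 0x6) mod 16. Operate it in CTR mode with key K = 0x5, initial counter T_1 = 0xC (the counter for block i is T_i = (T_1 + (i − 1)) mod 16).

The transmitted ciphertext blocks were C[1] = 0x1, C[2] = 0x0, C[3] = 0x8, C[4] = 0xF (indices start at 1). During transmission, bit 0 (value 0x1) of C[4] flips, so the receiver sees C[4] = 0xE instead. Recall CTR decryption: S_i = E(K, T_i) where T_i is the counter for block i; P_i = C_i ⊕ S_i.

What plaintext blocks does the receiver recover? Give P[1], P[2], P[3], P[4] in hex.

Only C[4] changed, to 0xE. In CTR, a change in C_i flips the same bit in P_i only; the keystream is unaffected. Decrypting the received ciphertext:
P[1]: T = 0xC, S = E(K, T) = 0xF; 0x1 ⊕ 0xF = 0xE.
P[2]: T = 0xD, S = E(K, T) = 0xE; 0x0 ⊕ 0xE = 0xE.
P[3]: T = 0xE, S = E(K, T) = 0x1; 0x8 ⊕ 0x1 = 0x9.
P[4]: T = 0xF, S = E(K, T) = 0x0; 0xE ⊕ 0x0 = 0xE.
Blocks that differ from the original plaintext: P[4].

P[1] = 0xE, P[2] = 0xE, P[3] = 0x9, P[4] = 0xE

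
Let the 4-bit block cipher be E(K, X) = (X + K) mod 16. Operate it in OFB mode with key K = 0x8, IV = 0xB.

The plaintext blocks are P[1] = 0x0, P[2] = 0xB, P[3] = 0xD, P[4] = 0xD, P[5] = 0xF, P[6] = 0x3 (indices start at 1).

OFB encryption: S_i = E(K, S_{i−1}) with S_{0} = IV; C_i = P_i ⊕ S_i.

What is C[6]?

C[1]: S = E(K, 0xB) = 0x3; 0x0 ⊕ 0x3 = 0x3.
C[2]: S = E(K, 0x3) = 0xB; 0xB ⊕ 0xB = 0x0.
C[3]: S = E(K, 0xB) = 0x3; 0xD ⊕ 0x3 = 0xE.
C[4]: S = E(K, 0x3) = 0xB; 0xD ⊕ 0xB = 0x6.
C[5]: S = E(K, 0xB) = 0x3; 0xF ⊕ 0x3 = 0xC.
C[6]: S = E(K, 0x3) = 0xB; 0x3 ⊕ 0xB = 0x8.

C[6] = 0x8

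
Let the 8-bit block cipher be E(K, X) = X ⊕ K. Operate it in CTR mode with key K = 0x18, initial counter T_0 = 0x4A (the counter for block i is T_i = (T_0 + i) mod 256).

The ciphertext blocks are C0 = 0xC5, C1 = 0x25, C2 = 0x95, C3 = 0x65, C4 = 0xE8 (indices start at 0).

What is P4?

P4 = 0xBE

CTR decryption: S_i = E(K, T_i) where T_i is the counter for block i; P_i = C_i ⊕ S_i.
P4: T = 0x4E, S = E(K, T) = 0x56; 0xE8 ⊕ 0x56 = 0xBE.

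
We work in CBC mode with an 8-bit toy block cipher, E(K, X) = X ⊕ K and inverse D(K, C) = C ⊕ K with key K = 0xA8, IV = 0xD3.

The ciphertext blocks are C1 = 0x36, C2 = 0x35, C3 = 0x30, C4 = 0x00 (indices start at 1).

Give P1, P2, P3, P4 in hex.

P1 = 0x4D, P2 = 0xAB, P3 = 0xAD, P4 = 0x98

CBC decryption: P_i = D(K, C_i) ⊕ C_{i−1}, with C_{0} = IV.
P1: D(K, 0x36) = 0x9E; 0x9E ⊕ 0xD3 = 0x4D.
P2: D(K, 0x35) = 0x9D; 0x9D ⊕ 0x36 = 0xAB.
P3: D(K, 0x30) = 0x98; 0x98 ⊕ 0x35 = 0xAD.
P4: D(K, 0x00) = 0xA8; 0xA8 ⊕ 0x30 = 0x98.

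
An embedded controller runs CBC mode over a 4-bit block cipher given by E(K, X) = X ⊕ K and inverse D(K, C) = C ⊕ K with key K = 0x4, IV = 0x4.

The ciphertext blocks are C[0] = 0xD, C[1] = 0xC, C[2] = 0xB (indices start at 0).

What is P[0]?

CBC decryption: P_i = D(K, C_i) ⊕ C_{i−1}, with C_{−1} = IV.
P[0]: D(K, 0xD) = 0x9; 0x9 ⊕ 0x4 = 0xD.

P[0] = 0xD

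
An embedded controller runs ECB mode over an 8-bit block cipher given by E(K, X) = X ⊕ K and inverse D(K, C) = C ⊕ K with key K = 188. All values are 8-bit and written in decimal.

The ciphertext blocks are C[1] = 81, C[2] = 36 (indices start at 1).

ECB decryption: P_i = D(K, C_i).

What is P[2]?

P[2] = 152

P[2]: D(K, 36) = 152.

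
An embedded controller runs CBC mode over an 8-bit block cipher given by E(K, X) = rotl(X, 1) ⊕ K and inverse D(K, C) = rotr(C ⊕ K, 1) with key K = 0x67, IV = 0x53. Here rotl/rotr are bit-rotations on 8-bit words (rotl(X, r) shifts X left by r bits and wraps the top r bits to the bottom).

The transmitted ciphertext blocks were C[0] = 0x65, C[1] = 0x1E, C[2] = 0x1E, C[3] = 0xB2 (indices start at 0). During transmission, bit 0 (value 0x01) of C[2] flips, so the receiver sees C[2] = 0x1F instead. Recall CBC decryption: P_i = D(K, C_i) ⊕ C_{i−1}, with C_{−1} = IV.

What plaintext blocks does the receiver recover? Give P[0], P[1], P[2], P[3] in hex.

P[0] = 0x52, P[1] = 0xD9, P[2] = 0x22, P[3] = 0xF5

Only C[2] changed, to 0x1F. In CBC, a change in C_i garbles P_i and flips the same bit in P_{i+1}. Decrypting the received ciphertext:
P[0]: D(K, 0x65) = 0x01; 0x01 ⊕ 0x53 = 0x52.
P[1]: D(K, 0x1E) = 0xBC; 0xBC ⊕ 0x65 = 0xD9.
P[2]: D(K, 0x1F) = 0x3C; 0x3C ⊕ 0x1E = 0x22.
P[3]: D(K, 0xB2) = 0xEA; 0xEA ⊕ 0x1F = 0xF5.
Blocks that differ from the original plaintext: P[2], P[3].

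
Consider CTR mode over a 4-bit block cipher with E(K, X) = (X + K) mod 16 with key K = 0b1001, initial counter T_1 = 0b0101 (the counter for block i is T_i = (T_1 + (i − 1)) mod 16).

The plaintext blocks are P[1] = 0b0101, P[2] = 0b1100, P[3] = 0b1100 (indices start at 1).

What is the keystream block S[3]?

0b0000

CTR encryption: S_i = E(K, T_i) where T_i is the counter for block i; C_i = P_i ⊕ S_i.
C[1]: T = 0b0101, S = E(K, T) = 0b1110; 0b0101 ⊕ 0b1110 = 0b1011.
C[2]: T = 0b0110, S = E(K, T) = 0b1111; 0b1100 ⊕ 0b1111 = 0b0011.
C[3]: T = 0b0111, S = E(K, T) = 0b0000; 0b1100 ⊕ 0b0000 = 0b1100.
So S[3] = 0b0000.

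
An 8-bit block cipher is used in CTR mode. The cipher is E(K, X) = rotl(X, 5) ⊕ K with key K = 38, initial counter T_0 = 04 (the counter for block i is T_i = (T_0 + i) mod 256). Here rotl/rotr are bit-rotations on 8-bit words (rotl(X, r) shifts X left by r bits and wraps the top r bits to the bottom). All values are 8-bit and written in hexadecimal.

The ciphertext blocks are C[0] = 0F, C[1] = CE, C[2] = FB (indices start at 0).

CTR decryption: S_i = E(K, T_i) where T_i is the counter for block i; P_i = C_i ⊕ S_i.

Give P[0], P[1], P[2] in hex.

P[0] = B7, P[1] = 56, P[2] = 03

P[0]: T = 04, S = E(K, T) = B8; 0F ⊕ B8 = B7.
P[1]: T = 05, S = E(K, T) = 98; CE ⊕ 98 = 56.
P[2]: T = 06, S = E(K, T) = F8; FB ⊕ F8 = 03.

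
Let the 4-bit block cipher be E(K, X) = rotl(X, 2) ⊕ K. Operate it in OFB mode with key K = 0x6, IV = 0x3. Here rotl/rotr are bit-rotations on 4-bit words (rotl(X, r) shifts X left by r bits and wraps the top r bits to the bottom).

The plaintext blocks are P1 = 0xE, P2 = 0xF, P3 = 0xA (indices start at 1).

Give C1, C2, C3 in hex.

OFB encryption: S_i = E(K, S_{i−1}) with S_{0} = IV; C_i = P_i ⊕ S_i.
C1: S = E(K, 0x3) = 0xA; 0xE ⊕ 0xA = 0x4.
C2: S = E(K, 0xA) = 0xC; 0xF ⊕ 0xC = 0x3.
C3: S = E(K, 0xC) = 0x5; 0xA ⊕ 0x5 = 0xF.

C1 = 0x4, C2 = 0x3, C3 = 0xF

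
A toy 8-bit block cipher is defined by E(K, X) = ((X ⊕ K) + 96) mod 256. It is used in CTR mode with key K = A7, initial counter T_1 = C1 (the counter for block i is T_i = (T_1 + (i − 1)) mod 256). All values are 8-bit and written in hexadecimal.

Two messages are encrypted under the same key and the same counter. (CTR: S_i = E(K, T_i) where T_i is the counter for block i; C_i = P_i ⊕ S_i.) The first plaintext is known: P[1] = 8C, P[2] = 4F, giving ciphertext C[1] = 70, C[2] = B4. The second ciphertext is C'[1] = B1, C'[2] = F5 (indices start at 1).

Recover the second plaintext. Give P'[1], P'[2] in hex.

In CTR with a reused counter, both messages share the same keystream S_i, so C_i ⊕ C'_i = P_i ⊕ P'_i and thus P'_i = P_i ⊕ C_i ⊕ C'_i.
P'[1]: 8C ⊕ 70 ⊕ B1 = 4D.
P'[2]: 4F ⊕ B4 ⊕ F5 = 0E.

P'[1] = 4D, P'[2] = 0E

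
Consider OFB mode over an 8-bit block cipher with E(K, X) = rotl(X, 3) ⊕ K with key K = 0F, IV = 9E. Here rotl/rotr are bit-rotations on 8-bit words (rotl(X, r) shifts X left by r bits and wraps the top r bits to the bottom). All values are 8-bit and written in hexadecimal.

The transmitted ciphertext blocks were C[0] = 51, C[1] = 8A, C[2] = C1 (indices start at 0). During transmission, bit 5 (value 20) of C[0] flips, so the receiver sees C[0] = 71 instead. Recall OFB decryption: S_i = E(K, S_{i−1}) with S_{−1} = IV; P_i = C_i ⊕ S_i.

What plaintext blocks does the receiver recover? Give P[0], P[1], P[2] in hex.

P[0] = 8A, P[1] = 5A, P[2] = 48

Only C[0] changed, to 71. In OFB, a change in C_i flips the same bit in P_i only; the keystream is unaffected. Decrypting the received ciphertext:
P[0]: S = E(K, 9E) = FB; 71 ⊕ FB = 8A.
P[1]: S = E(K, FB) = D0; 8A ⊕ D0 = 5A.
P[2]: S = E(K, D0) = 89; C1 ⊕ 89 = 48.
Blocks that differ from the original plaintext: P[0].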